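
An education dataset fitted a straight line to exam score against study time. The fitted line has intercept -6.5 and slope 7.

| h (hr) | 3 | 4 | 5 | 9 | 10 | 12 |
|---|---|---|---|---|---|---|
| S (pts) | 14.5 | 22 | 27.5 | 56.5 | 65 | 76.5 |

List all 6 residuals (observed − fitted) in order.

h=3: ŷ = -6.5 + 7·3 = 14.5; r = 14.5 − 14.5 = 0
h=4: ŷ = -6.5 + 7·4 = 21.5; r = 22 − 21.5 = 0.5
h=5: ŷ = -6.5 + 7·5 = 28.5; r = 27.5 − 28.5 = -1
h=9: ŷ = -6.5 + 7·9 = 56.5; r = 56.5 − 56.5 = 0
h=10: ŷ = -6.5 + 7·10 = 63.5; r = 65 − 63.5 = 1.5
h=12: ŷ = -6.5 + 7·12 = 77.5; r = 76.5 − 77.5 = -1

0, 0.5, -1, 0, 1.5, -1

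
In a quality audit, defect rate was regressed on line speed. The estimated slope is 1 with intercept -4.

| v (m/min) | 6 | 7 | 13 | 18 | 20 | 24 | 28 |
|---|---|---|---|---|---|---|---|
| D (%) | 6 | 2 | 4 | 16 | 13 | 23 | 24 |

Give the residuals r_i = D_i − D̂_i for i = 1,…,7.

4, -1, -5, 2, -3, 3, 0

v=6: D̂ = -4 + 6 = 2; r = 6 − 2 = 4
v=7: D̂ = -4 + 7 = 3; r = 2 − 3 = -1
v=13: D̂ = -4 + 13 = 9; r = 4 − 9 = -5
v=18: D̂ = -4 + 18 = 14; r = 16 − 14 = 2
v=20: D̂ = -4 + 20 = 16; r = 13 − 16 = -3
v=24: D̂ = -4 + 24 = 20; r = 23 − 20 = 3
v=28: D̂ = -4 + 28 = 24; r = 24 − 24 = 0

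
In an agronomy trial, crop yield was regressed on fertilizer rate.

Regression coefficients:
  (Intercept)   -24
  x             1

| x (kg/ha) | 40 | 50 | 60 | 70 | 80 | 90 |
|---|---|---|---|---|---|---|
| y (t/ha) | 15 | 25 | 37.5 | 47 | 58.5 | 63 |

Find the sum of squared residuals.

SSE = 20.5

x=40: ŷ = -24 + 40 = 16; r = 15 − 16 = -1
x=50: ŷ = -24 + 50 = 26; r = 25 − 26 = -1
x=60: ŷ = -24 + 60 = 36; r = 37.5 − 36 = 1.5
x=70: ŷ = -24 + 70 = 46; r = 47 − 46 = 1
x=80: ŷ = -24 + 80 = 56; r = 58.5 − 56 = 2.5
x=90: ŷ = -24 + 90 = 66; r = 63 − 66 = -3
SSE = 1 + 1 + 2.25 + 1 + 6.25 + 9 = 20.5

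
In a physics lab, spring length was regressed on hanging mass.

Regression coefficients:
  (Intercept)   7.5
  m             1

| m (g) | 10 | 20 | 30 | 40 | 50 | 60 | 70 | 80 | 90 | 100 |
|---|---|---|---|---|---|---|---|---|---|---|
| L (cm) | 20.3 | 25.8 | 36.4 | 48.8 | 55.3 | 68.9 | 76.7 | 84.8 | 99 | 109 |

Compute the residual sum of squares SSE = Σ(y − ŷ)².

SSE = 32.86

m=10: ŷ = 7.5 + 10 = 17.5; e = 20.3 − 17.5 = 2.8
m=20: ŷ = 7.5 + 20 = 27.5; e = 25.8 − 27.5 = -1.7
m=30: ŷ = 7.5 + 30 = 37.5; e = 36.4 − 37.5 = -1.1
m=40: ŷ = 7.5 + 40 = 47.5; e = 48.8 − 47.5 = 1.3
m=50: ŷ = 7.5 + 50 = 57.5; e = 55.3 − 57.5 = -2.2
m=60: ŷ = 7.5 + 60 = 67.5; e = 68.9 − 67.5 = 1.4
m=70: ŷ = 7.5 + 70 = 77.5; e = 76.7 − 77.5 = -0.8
m=80: ŷ = 7.5 + 80 = 87.5; e = 84.8 − 87.5 = -2.7
m=90: ŷ = 7.5 + 90 = 97.5; e = 99 − 97.5 = 1.5
m=100: ŷ = 7.5 + 100 = 107.5; e = 109 − 107.5 = 1.5
SSE = 7.84 + 2.89 + 1.21 + 1.69 + 4.84 + 1.96 + 0.64 + 7.29 + 2.25 + 2.25 = 32.86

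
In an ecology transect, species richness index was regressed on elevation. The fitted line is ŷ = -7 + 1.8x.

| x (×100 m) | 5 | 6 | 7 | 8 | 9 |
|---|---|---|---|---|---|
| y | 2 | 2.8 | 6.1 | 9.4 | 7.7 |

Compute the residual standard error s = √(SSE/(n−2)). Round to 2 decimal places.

s = 1.58

x=5: ŷ = -7 + 1.8·5 = 2; r = 2 − 2 = 0
x=6: ŷ = -7 + 1.8·6 = 3.8; r = 2.8 − 3.8 = -1
x=7: ŷ = -7 + 1.8·7 = 5.6; r = 6.1 − 5.6 = 0.5
x=8: ŷ = -7 + 1.8·8 = 7.4; r = 9.4 − 7.4 = 2
x=9: ŷ = -7 + 1.8·9 = 9.2; r = 7.7 − 9.2 = -1.5
SSE = 0 + 1 + 0.25 + 4 + 2.25 = 7.5
s = √(7.5/3) = √2.5 ≈ 1.58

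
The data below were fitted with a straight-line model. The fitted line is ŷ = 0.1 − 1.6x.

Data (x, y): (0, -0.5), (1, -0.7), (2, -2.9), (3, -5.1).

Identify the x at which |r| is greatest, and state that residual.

x=0: ŷ = 0.1 − 1.6·0 = 0.1; r = -0.5 − 0.1 = -0.6
x=1: ŷ = 0.1 − 1.6·1 = -1.5; r = -0.7 − (-1.5) = 0.8
x=2: ŷ = 0.1 − 1.6·2 = -3.1; r = -2.9 − (-3.1) = 0.2
x=3: ŷ = 0.1 − 1.6·3 = -4.7; r = -5.1 − (-4.7) = -0.4
Largest |r| is 0.8 at x = 1, residual 0.8.

x = 1, r = 0.8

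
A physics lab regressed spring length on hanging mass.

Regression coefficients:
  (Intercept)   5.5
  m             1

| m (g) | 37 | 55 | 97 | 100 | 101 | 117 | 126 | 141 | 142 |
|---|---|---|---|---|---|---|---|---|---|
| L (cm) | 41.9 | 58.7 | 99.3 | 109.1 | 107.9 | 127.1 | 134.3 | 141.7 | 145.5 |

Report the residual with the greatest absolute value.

e = -4.8

m=37: L̂ = 5.5 + 37 = 42.5; e = 41.9 − 42.5 = -0.6
m=55: L̂ = 5.5 + 55 = 60.5; e = 58.7 − 60.5 = -1.8
m=97: L̂ = 5.5 + 97 = 102.5; e = 99.3 − 102.5 = -3.2
m=100: L̂ = 5.5 + 100 = 105.5; e = 109.1 − 105.5 = 3.6
m=101: L̂ = 5.5 + 101 = 106.5; e = 107.9 − 106.5 = 1.4
m=117: L̂ = 5.5 + 117 = 122.5; e = 127.1 − 122.5 = 4.6
m=126: L̂ = 5.5 + 126 = 131.5; e = 134.3 − 131.5 = 2.8
m=141: L̂ = 5.5 + 141 = 146.5; e = 141.7 − 146.5 = -4.8
m=142: L̂ = 5.5 + 142 = 147.5; e = 145.5 − 147.5 = -2
Largest |e| is 4.8 at m = 141, residual -4.8.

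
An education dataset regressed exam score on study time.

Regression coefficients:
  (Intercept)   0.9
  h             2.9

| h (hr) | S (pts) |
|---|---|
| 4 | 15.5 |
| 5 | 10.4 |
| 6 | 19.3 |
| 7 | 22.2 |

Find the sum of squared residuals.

SSE = 36

h=4: ŷ = 0.9 + 2.9·4 = 12.5; e = 15.5 − 12.5 = 3
h=5: ŷ = 0.9 + 2.9·5 = 15.4; e = 10.4 − 15.4 = -5
h=6: ŷ = 0.9 + 2.9·6 = 18.3; e = 19.3 − 18.3 = 1
h=7: ŷ = 0.9 + 2.9·7 = 21.2; e = 22.2 − 21.2 = 1
SSE = 9 + 25 + 1 + 1 = 36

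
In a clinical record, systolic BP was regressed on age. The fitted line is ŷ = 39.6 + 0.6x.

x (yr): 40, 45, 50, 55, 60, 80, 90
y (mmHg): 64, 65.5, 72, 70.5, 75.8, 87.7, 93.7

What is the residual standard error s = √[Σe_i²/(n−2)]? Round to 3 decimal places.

s = 1.523

x=40: ŷ = 39.6 + 0.6·40 = 63.6; e = 64 − 63.6 = 0.4
x=45: ŷ = 39.6 + 0.6·45 = 66.6; e = 65.5 − 66.6 = -1.1
x=50: ŷ = 39.6 + 0.6·50 = 69.6; e = 72 − 69.6 = 2.4
x=55: ŷ = 39.6 + 0.6·55 = 72.6; e = 70.5 − 72.6 = -2.1
x=60: ŷ = 39.6 + 0.6·60 = 75.6; e = 75.8 − 75.6 = 0.2
x=80: ŷ = 39.6 + 0.6·80 = 87.6; e = 87.7 − 87.6 = 0.1
x=90: ŷ = 39.6 + 0.6·90 = 93.6; e = 93.7 − 93.6 = 0.1
SSE = 0.16 + 1.21 + 5.76 + 4.41 + 0.04 + 0.01 + 0.01 = 11.6
s = √(11.6/5) = √2.32 ≈ 1.523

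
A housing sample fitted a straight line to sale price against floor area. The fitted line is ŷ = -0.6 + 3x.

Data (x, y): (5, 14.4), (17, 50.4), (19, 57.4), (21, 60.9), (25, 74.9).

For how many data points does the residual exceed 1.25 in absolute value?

x=5: ŷ = -0.6 + 3·5 = 14.4; e = 14.4 − 14.4 = 0
x=17: ŷ = -0.6 + 3·17 = 50.4; e = 50.4 − 50.4 = 0
x=19: ŷ = -0.6 + 3·19 = 56.4; e = 57.4 − 56.4 = 1
x=21: ŷ = -0.6 + 3·21 = 62.4; e = 60.9 − 62.4 = -1.5
x=25: ŷ = -0.6 + 3·25 = 74.4; e = 74.9 − 74.4 = 0.5
|e| > 1.25: x=21 (|e|=1.5) → 1

1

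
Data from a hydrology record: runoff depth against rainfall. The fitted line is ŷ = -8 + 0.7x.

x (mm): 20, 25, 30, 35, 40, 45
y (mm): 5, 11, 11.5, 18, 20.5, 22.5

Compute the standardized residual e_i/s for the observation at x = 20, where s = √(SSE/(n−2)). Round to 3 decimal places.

x=20: ŷ = -8 + 0.7·20 = 6; e = 5 − 6 = -1
x=25: ŷ = -8 + 0.7·25 = 9.5; e = 11 − 9.5 = 1.5
x=30: ŷ = -8 + 0.7·30 = 13; e = 11.5 − 13 = -1.5
x=35: ŷ = -8 + 0.7·35 = 16.5; e = 18 − 16.5 = 1.5
x=40: ŷ = -8 + 0.7·40 = 20; e = 20.5 − 20 = 0.5
x=45: ŷ = -8 + 0.7·45 = 23.5; e = 22.5 − 23.5 = -1
SSE = 1 + 2.25 + 2.25 + 2.25 + 0.25 + 1 = 9
s = √(9/4) = 1.5
e/s = -1 / 1.5 = -0.667

-0.667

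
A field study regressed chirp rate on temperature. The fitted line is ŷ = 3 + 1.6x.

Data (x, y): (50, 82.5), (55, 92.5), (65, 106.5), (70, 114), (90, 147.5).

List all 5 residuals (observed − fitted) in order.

x=50: ŷ = 3 + 1.6·50 = 83; e = 82.5 − 83 = -0.5
x=55: ŷ = 3 + 1.6·55 = 91; e = 92.5 − 91 = 1.5
x=65: ŷ = 3 + 1.6·65 = 107; e = 106.5 − 107 = -0.5
x=70: ŷ = 3 + 1.6·70 = 115; e = 114 − 115 = -1
x=90: ŷ = 3 + 1.6·90 = 147; e = 147.5 − 147 = 0.5

-0.5, 1.5, -0.5, -1, 0.5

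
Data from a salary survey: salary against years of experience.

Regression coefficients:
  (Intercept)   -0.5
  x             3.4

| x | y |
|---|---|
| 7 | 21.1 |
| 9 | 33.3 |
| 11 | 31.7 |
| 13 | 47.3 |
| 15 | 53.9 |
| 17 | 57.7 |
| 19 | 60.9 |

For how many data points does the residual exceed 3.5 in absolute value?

2

x=7: ŷ = -0.5 + 3.4·7 = 23.3; e = 21.1 − 23.3 = -2.2
x=9: ŷ = -0.5 + 3.4·9 = 30.1; e = 33.3 − 30.1 = 3.2
x=11: ŷ = -0.5 + 3.4·11 = 36.9; e = 31.7 − 36.9 = -5.2
x=13: ŷ = -0.5 + 3.4·13 = 43.7; e = 47.3 − 43.7 = 3.6
x=15: ŷ = -0.5 + 3.4·15 = 50.5; e = 53.9 − 50.5 = 3.4
x=17: ŷ = -0.5 + 3.4·17 = 57.3; e = 57.7 − 57.3 = 0.4
x=19: ŷ = -0.5 + 3.4·19 = 64.1; e = 60.9 − 64.1 = -3.2
|e| > 3.5: x=11 (|e|=5.2), x=13 (|e|=3.6) → 2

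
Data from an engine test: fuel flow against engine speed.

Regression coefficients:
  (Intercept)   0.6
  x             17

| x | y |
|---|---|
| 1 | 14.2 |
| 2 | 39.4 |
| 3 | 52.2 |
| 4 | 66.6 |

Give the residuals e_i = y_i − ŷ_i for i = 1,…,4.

-3.4, 4.8, 0.6, -2

x=1: ŷ = 0.6 + 17·1 = 17.6; e = 14.2 − 17.6 = -3.4
x=2: ŷ = 0.6 + 17·2 = 34.6; e = 39.4 − 34.6 = 4.8
x=3: ŷ = 0.6 + 17·3 = 51.6; e = 52.2 − 51.6 = 0.6
x=4: ŷ = 0.6 + 17·4 = 68.6; e = 66.6 − 68.6 = -2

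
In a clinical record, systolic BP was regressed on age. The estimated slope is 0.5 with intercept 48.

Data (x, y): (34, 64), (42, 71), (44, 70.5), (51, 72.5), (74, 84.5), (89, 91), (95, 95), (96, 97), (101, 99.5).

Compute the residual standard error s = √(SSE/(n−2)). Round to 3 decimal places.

s = 1.254

x=34: ŷ = 48 + 0.5·34 = 65; r = 64 − 65 = -1
x=42: ŷ = 48 + 0.5·42 = 69; r = 71 − 69 = 2
x=44: ŷ = 48 + 0.5·44 = 70; r = 70.5 − 70 = 0.5
x=51: ŷ = 48 + 0.5·51 = 73.5; r = 72.5 − 73.5 = -1
x=74: ŷ = 48 + 0.5·74 = 85; r = 84.5 − 85 = -0.5
x=89: ŷ = 48 + 0.5·89 = 92.5; r = 91 − 92.5 = -1.5
x=95: ŷ = 48 + 0.5·95 = 95.5; r = 95 − 95.5 = -0.5
x=96: ŷ = 48 + 0.5·96 = 96; r = 97 − 96 = 1
x=101: ŷ = 48 + 0.5·101 = 98.5; r = 99.5 − 98.5 = 1
SSE = 1 + 4 + 0.25 + 1 + 0.25 + 2.25 + 0.25 + 1 + 1 = 11
s = √(11/7) = √1.57143 ≈ 1.254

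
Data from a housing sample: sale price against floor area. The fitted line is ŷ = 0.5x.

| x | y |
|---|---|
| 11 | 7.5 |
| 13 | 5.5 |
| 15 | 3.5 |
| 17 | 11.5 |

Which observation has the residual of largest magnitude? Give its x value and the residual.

x = 15, r = -4

x=11: ŷ = 0.5·11 = 5.5; r = 7.5 − 5.5 = 2
x=13: ŷ = 0.5·13 = 6.5; r = 5.5 − 6.5 = -1
x=15: ŷ = 0.5·15 = 7.5; r = 3.5 − 7.5 = -4
x=17: ŷ = 0.5·17 = 8.5; r = 11.5 − 8.5 = 3
Largest |r| is 4 at x = 15, residual -4.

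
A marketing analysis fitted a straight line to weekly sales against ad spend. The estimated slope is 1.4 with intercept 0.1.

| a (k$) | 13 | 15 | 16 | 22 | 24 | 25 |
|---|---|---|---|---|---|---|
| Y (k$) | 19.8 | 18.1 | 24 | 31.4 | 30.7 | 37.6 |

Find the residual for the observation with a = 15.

e = -3

Ŷ = 0.1 + 1.4·15 = 21.1
e = 18.1 − 21.1 = -3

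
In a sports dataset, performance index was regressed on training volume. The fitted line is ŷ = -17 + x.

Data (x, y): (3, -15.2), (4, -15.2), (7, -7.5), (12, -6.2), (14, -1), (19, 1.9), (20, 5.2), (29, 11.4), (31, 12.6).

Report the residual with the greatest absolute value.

r = 2.5

x=3: ŷ = -17 + 3 = -14; r = -15.2 − (-14) = -1.2
x=4: ŷ = -17 + 4 = -13; r = -15.2 − (-13) = -2.2
x=7: ŷ = -17 + 7 = -10; r = -7.5 − (-10) = 2.5
x=12: ŷ = -17 + 12 = -5; r = -6.2 − (-5) = -1.2
x=14: ŷ = -17 + 14 = -3; r = -1 − (-3) = 2
x=19: ŷ = -17 + 19 = 2; r = 1.9 − 2 = -0.1
x=20: ŷ = -17 + 20 = 3; r = 5.2 − 3 = 2.2
x=29: ŷ = -17 + 29 = 12; r = 11.4 − 12 = -0.6
x=31: ŷ = -17 + 31 = 14; r = 12.6 − 14 = -1.4
Largest |r| is 2.5 at x = 7, residual 2.5.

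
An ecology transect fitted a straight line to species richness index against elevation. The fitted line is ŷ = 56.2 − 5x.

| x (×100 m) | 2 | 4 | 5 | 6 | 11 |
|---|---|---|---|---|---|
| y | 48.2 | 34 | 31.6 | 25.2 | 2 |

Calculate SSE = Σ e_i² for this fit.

SSE = 10.64

x=2: ŷ = 56.2 − 5·2 = 46.2; e = 48.2 − 46.2 = 2
x=4: ŷ = 56.2 − 5·4 = 36.2; e = 34 − 36.2 = -2.2
x=5: ŷ = 56.2 − 5·5 = 31.2; e = 31.6 − 31.2 = 0.4
x=6: ŷ = 56.2 − 5·6 = 26.2; e = 25.2 − 26.2 = -1
x=11: ŷ = 56.2 − 5·11 = 1.2; e = 2 − 1.2 = 0.8
SSE = 4 + 4.84 + 0.16 + 1 + 0.64 = 10.64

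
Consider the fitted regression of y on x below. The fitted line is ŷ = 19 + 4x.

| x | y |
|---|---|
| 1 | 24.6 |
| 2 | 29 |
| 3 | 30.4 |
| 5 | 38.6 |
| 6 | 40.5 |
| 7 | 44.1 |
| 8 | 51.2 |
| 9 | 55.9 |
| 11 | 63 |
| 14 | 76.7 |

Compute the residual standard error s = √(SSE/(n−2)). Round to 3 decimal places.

s = 1.785

x=1: ŷ = 19 + 4·1 = 23; e = 24.6 − 23 = 1.6
x=2: ŷ = 19 + 4·2 = 27; e = 29 − 27 = 2
x=3: ŷ = 19 + 4·3 = 31; e = 30.4 − 31 = -0.6
x=5: ŷ = 19 + 4·5 = 39; e = 38.6 − 39 = -0.4
x=6: ŷ = 19 + 4·6 = 43; e = 40.5 − 43 = -2.5
x=7: ŷ = 19 + 4·7 = 47; e = 44.1 − 47 = -2.9
x=8: ŷ = 19 + 4·8 = 51; e = 51.2 − 51 = 0.2
x=9: ŷ = 19 + 4·9 = 55; e = 55.9 − 55 = 0.9
x=11: ŷ = 19 + 4·11 = 63; e = 63 − 63 = 0
x=14: ŷ = 19 + 4·14 = 75; e = 76.7 − 75 = 1.7
SSE = 2.56 + 4 + 0.36 + 0.16 + 6.25 + 8.41 + 0.04 + 0.81 + 0 + 2.89 = 25.48
s = √(25.48/8) = √3.185 ≈ 1.785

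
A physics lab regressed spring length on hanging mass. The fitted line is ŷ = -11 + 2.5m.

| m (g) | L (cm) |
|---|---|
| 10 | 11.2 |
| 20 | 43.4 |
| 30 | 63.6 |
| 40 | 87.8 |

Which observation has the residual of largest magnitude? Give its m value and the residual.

m = 20, r = 4.4

m=10: ŷ = -11 + 2.5·10 = 14; r = 11.2 − 14 = -2.8
m=20: ŷ = -11 + 2.5·20 = 39; r = 43.4 − 39 = 4.4
m=30: ŷ = -11 + 2.5·30 = 64; r = 63.6 − 64 = -0.4
m=40: ŷ = -11 + 2.5·40 = 89; r = 87.8 − 89 = -1.2
Largest |r| is 4.4 at m = 20, residual 4.4.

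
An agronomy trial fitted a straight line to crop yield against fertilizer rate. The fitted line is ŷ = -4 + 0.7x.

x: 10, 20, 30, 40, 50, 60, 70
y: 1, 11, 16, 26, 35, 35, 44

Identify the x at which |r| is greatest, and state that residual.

x=10: ŷ = -4 + 0.7·10 = 3; r = 1 − 3 = -2
x=20: ŷ = -4 + 0.7·20 = 10; r = 11 − 10 = 1
x=30: ŷ = -4 + 0.7·30 = 17; r = 16 − 17 = -1
x=40: ŷ = -4 + 0.7·40 = 24; r = 26 − 24 = 2
x=50: ŷ = -4 + 0.7·50 = 31; r = 35 − 31 = 4
x=60: ŷ = -4 + 0.7·60 = 38; r = 35 − 38 = -3
x=70: ŷ = -4 + 0.7·70 = 45; r = 44 − 45 = -1
Largest |r| is 4 at x = 50, residual 4.

x = 50, r = 4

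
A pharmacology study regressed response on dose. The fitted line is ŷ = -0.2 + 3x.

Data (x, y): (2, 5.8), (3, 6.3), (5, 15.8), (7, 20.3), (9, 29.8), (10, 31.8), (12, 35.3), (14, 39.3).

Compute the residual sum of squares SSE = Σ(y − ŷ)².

SSE = 27

x=2: ŷ = -0.2 + 3·2 = 5.8; e = 5.8 − 5.8 = 0
x=3: ŷ = -0.2 + 3·3 = 8.8; e = 6.3 − 8.8 = -2.5
x=5: ŷ = -0.2 + 3·5 = 14.8; e = 15.8 − 14.8 = 1
x=7: ŷ = -0.2 + 3·7 = 20.8; e = 20.3 − 20.8 = -0.5
x=9: ŷ = -0.2 + 3·9 = 26.8; e = 29.8 − 26.8 = 3
x=10: ŷ = -0.2 + 3·10 = 29.8; e = 31.8 − 29.8 = 2
x=12: ŷ = -0.2 + 3·12 = 35.8; e = 35.3 − 35.8 = -0.5
x=14: ŷ = -0.2 + 3·14 = 41.8; e = 39.3 − 41.8 = -2.5
SSE = 0 + 6.25 + 1 + 0.25 + 9 + 4 + 0.25 + 6.25 = 27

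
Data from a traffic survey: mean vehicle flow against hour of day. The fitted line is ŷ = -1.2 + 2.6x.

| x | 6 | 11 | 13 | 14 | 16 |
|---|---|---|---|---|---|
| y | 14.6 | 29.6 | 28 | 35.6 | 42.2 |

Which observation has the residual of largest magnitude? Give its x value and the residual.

x = 13, r = -4.6

x=6: ŷ = -1.2 + 2.6·6 = 14.4; r = 14.6 − 14.4 = 0.2
x=11: ŷ = -1.2 + 2.6·11 = 27.4; r = 29.6 − 27.4 = 2.2
x=13: ŷ = -1.2 + 2.6·13 = 32.6; r = 28 − 32.6 = -4.6
x=14: ŷ = -1.2 + 2.6·14 = 35.2; r = 35.6 − 35.2 = 0.4
x=16: ŷ = -1.2 + 2.6·16 = 40.4; r = 42.2 − 40.4 = 1.8
Largest |r| is 4.6 at x = 13, residual -4.6.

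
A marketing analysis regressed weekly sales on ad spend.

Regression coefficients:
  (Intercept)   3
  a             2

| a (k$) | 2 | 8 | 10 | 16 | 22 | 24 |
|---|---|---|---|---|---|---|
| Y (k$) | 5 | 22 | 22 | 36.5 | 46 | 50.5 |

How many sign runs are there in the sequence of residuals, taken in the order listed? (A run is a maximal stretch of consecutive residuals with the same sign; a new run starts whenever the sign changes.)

a=2: Ŷ = 3 + 2·2 = 7; r = 5 − 7 = -2
a=8: Ŷ = 3 + 2·8 = 19; r = 22 − 19 = 3
a=10: Ŷ = 3 + 2·10 = 23; r = 22 − 23 = -1
a=16: Ŷ = 3 + 2·16 = 35; r = 36.5 − 35 = 1.5
a=22: Ŷ = 3 + 2·22 = 47; r = 46 − 47 = -1
a=24: Ŷ = 3 + 2·24 = 51; r = 50.5 − 51 = -0.5
Signs: − + − + − −
Runs: −×1, +×1, −×1, +×1, −×2 → 5

5 runs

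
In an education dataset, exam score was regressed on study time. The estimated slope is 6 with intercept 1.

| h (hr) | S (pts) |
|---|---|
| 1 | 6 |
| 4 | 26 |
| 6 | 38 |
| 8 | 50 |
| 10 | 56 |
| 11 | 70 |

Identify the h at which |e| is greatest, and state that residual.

h=1: Ŝ = 1 + 6·1 = 7; e = 6 − 7 = -1
h=4: Ŝ = 1 + 6·4 = 25; e = 26 − 25 = 1
h=6: Ŝ = 1 + 6·6 = 37; e = 38 − 37 = 1
h=8: Ŝ = 1 + 6·8 = 49; e = 50 − 49 = 1
h=10: Ŝ = 1 + 6·10 = 61; e = 56 − 61 = -5
h=11: Ŝ = 1 + 6·11 = 67; e = 70 − 67 = 3
Largest |e| is 5 at h = 10, residual -5.

h = 10, e = -5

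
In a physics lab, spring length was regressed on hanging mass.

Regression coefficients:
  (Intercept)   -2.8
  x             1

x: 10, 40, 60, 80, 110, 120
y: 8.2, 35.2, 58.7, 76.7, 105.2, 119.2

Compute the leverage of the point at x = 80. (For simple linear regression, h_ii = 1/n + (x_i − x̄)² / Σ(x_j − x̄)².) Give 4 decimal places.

x̄ = (10 + 40 + 60 + 80 + 110 + 120)/6 = 70
Σ(x − x̄)² = 3600 + 900 + 100 + 100 + 1600 + 2500 = 8800
h = 1/6 + (10)²/8800 = 0.166667 + 0.0113636 = 0.1780

h = 0.1780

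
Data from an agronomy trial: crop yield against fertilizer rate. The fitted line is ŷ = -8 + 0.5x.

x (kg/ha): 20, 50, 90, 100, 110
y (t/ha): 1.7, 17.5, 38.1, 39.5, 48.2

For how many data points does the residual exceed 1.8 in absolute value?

x=20: ŷ = -8 + 0.5·20 = 2; e = 1.7 − 2 = -0.3
x=50: ŷ = -8 + 0.5·50 = 17; e = 17.5 − 17 = 0.5
x=90: ŷ = -8 + 0.5·90 = 37; e = 38.1 − 37 = 1.1
x=100: ŷ = -8 + 0.5·100 = 42; e = 39.5 − 42 = -2.5
x=110: ŷ = -8 + 0.5·110 = 47; e = 48.2 − 47 = 1.2
|e| > 1.8: x=100 (|e|=2.5) → 1

1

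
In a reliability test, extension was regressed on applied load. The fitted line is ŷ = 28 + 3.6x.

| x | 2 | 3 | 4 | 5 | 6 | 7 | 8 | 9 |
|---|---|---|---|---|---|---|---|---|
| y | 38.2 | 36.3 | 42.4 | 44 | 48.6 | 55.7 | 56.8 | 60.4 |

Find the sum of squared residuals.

SSE = 26.5

x=2: ŷ = 28 + 3.6·2 = 35.2; e = 38.2 − 35.2 = 3
x=3: ŷ = 28 + 3.6·3 = 38.8; e = 36.3 − 38.8 = -2.5
x=4: ŷ = 28 + 3.6·4 = 42.4; e = 42.4 − 42.4 = 0
x=5: ŷ = 28 + 3.6·5 = 46; e = 44 − 46 = -2
x=6: ŷ = 28 + 3.6·6 = 49.6; e = 48.6 − 49.6 = -1
x=7: ŷ = 28 + 3.6·7 = 53.2; e = 55.7 − 53.2 = 2.5
x=8: ŷ = 28 + 3.6·8 = 56.8; e = 56.8 − 56.8 = 0
x=9: ŷ = 28 + 3.6·9 = 60.4; e = 60.4 − 60.4 = 0
SSE = 9 + 6.25 + 0 + 4 + 1 + 6.25 + 0 + 0 = 26.5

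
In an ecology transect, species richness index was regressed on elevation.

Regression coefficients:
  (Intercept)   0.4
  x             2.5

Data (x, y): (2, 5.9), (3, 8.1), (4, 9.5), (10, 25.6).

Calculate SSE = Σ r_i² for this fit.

x=2: ŷ = 0.4 + 2.5·2 = 5.4; r = 5.9 − 5.4 = 0.5
x=3: ŷ = 0.4 + 2.5·3 = 7.9; r = 8.1 − 7.9 = 0.2
x=4: ŷ = 0.4 + 2.5·4 = 10.4; r = 9.5 − 10.4 = -0.9
x=10: ŷ = 0.4 + 2.5·10 = 25.4; r = 25.6 − 25.4 = 0.2
SSE = 0.25 + 0.04 + 0.81 + 0.04 = 1.14

SSE = 1.14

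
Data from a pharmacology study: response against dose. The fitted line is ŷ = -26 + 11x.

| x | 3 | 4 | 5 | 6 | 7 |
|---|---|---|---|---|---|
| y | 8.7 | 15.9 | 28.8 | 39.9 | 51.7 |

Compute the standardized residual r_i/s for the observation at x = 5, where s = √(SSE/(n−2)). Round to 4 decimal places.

-0.1237

x=3: ŷ = -26 + 11·3 = 7; r = 8.7 − 7 = 1.7
x=4: ŷ = -26 + 11·4 = 18; r = 15.9 − 18 = -2.1
x=5: ŷ = -26 + 11·5 = 29; r = 28.8 − 29 = -0.2
x=6: ŷ = -26 + 11·6 = 40; r = 39.9 − 40 = -0.1
x=7: ŷ = -26 + 11·7 = 51; r = 51.7 − 51 = 0.7
SSE = 2.89 + 4.41 + 0.04 + 0.01 + 0.49 = 7.84
s = √(7.84/3) = 1.61658
r/s = -0.2 / 1.61658 = -0.1237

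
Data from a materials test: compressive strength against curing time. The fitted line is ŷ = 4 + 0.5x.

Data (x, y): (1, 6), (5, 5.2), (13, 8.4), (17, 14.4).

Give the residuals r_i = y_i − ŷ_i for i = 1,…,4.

1.5, -1.3, -2.1, 1.9

x=1: ŷ = 4 + 0.5·1 = 4.5; r = 6 − 4.5 = 1.5
x=5: ŷ = 4 + 0.5·5 = 6.5; r = 5.2 − 6.5 = -1.3
x=13: ŷ = 4 + 0.5·13 = 10.5; r = 8.4 − 10.5 = -2.1
x=17: ŷ = 4 + 0.5·17 = 12.5; r = 14.4 − 12.5 = 1.9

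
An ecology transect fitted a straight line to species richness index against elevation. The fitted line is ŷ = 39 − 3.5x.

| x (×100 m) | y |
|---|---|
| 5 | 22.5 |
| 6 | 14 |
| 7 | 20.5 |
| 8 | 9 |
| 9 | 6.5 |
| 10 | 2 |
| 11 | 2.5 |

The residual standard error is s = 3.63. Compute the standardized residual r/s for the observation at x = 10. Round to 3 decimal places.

ŷ = 39 − 3.5·10 = 4
r = 2 − 4 = -2
r/s = -2 / 3.63 = -0.551

-0.551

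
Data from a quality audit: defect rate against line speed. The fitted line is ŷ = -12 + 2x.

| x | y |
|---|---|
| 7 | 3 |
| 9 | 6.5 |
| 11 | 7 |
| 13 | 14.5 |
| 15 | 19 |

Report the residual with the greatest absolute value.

r = -3

x=7: ŷ = -12 + 2·7 = 2; r = 3 − 2 = 1
x=9: ŷ = -12 + 2·9 = 6; r = 6.5 − 6 = 0.5
x=11: ŷ = -12 + 2·11 = 10; r = 7 − 10 = -3
x=13: ŷ = -12 + 2·13 = 14; r = 14.5 − 14 = 0.5
x=15: ŷ = -12 + 2·15 = 18; r = 19 − 18 = 1
Largest |r| is 3 at x = 11, residual -3.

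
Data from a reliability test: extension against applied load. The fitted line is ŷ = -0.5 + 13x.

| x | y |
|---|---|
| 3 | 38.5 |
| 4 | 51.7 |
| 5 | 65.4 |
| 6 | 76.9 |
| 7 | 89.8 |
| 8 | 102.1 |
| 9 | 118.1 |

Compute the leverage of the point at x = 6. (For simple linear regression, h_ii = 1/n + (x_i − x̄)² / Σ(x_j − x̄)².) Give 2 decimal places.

x̄ = (3 + 4 + 5 + 6 + 7 + 8 + 9)/7 = 6
Σ(x − x̄)² = 9 + 4 + 1 + 0 + 1 + 4 + 9 = 28
h = 1/7 + (0)²/28 = 0.142857 + 0 = 0.14

h = 0.14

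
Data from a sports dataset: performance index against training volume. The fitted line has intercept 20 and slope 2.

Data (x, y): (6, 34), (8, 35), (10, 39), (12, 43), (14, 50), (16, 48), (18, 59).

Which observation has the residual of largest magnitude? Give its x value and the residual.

x = 16, e = -4

x=6: ŷ = 20 + 2·6 = 32; e = 34 − 32 = 2
x=8: ŷ = 20 + 2·8 = 36; e = 35 − 36 = -1
x=10: ŷ = 20 + 2·10 = 40; e = 39 − 40 = -1
x=12: ŷ = 20 + 2·12 = 44; e = 43 − 44 = -1
x=14: ŷ = 20 + 2·14 = 48; e = 50 − 48 = 2
x=16: ŷ = 20 + 2·16 = 52; e = 48 − 52 = -4
x=18: ŷ = 20 + 2·18 = 56; e = 59 − 56 = 3
Largest |e| is 4 at x = 16, residual -4.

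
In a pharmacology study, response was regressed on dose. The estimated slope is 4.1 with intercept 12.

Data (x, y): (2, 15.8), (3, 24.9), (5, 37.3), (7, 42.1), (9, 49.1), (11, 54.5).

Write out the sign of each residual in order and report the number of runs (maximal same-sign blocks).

x=2: ŷ = 12 + 4.1·2 = 20.2; r = 15.8 − 20.2 = -4.4
x=3: ŷ = 12 + 4.1·3 = 24.3; r = 24.9 − 24.3 = 0.6
x=5: ŷ = 12 + 4.1·5 = 32.5; r = 37.3 − 32.5 = 4.8
x=7: ŷ = 12 + 4.1·7 = 40.7; r = 42.1 − 40.7 = 1.4
x=9: ŷ = 12 + 4.1·9 = 48.9; r = 49.1 − 48.9 = 0.2
x=11: ŷ = 12 + 4.1·11 = 57.1; r = 54.5 − 57.1 = -2.6
Signs: − + + + + −
Runs: −×1, +×4, −×1 → 3

3 runs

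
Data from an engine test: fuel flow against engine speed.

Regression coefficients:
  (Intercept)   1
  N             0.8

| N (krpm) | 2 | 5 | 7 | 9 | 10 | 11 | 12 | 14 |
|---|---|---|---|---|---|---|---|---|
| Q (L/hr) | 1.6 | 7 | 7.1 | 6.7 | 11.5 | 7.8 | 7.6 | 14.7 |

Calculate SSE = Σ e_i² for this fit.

SSE = 33

N=2: ŷ = 1 + 0.8·2 = 2.6; e = 1.6 − 2.6 = -1
N=5: ŷ = 1 + 0.8·5 = 5; e = 7 − 5 = 2
N=7: ŷ = 1 + 0.8·7 = 6.6; e = 7.1 − 6.6 = 0.5
N=9: ŷ = 1 + 0.8·9 = 8.2; e = 6.7 − 8.2 = -1.5
N=10: ŷ = 1 + 0.8·10 = 9; e = 11.5 − 9 = 2.5
N=11: ŷ = 1 + 0.8·11 = 9.8; e = 7.8 − 9.8 = -2
N=12: ŷ = 1 + 0.8·12 = 10.6; e = 7.6 − 10.6 = -3
N=14: ŷ = 1 + 0.8·14 = 12.2; e = 14.7 − 12.2 = 2.5
SSE = 1 + 4 + 0.25 + 2.25 + 6.25 + 4 + 9 + 6.25 = 33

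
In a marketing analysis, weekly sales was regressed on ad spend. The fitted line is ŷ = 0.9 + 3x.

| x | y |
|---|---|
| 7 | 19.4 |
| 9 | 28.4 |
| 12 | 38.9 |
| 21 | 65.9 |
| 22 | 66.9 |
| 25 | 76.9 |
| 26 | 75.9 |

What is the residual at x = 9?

e = 0.5

ŷ = 0.9 + 3·9 = 27.9
e = 28.4 − 27.9 = 0.5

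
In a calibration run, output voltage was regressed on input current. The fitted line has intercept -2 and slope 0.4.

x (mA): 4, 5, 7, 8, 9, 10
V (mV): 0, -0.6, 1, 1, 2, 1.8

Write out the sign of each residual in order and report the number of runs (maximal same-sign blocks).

6 runs

x=4: V̂ = -2 + 0.4·4 = -0.4; r = 0 − (-0.4) = 0.4
x=5: V̂ = -2 + 0.4·5 = 0; r = -0.6 − 0 = -0.6
x=7: V̂ = -2 + 0.4·7 = 0.8; r = 1 − 0.8 = 0.2
x=8: V̂ = -2 + 0.4·8 = 1.2; r = 1 − 1.2 = -0.2
x=9: V̂ = -2 + 0.4·9 = 1.6; r = 2 − 1.6 = 0.4
x=10: V̂ = -2 + 0.4·10 = 2; r = 1.8 − 2 = -0.2
Signs: + − + − + −
Runs: +×1, −×1, +×1, −×1, +×1, −×1 → 6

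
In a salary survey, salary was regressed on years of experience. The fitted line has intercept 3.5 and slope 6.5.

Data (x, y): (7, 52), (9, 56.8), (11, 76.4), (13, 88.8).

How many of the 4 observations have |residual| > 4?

1

x=7: ŷ = 3.5 + 6.5·7 = 49; e = 52 − 49 = 3
x=9: ŷ = 3.5 + 6.5·9 = 62; e = 56.8 − 62 = -5.2
x=11: ŷ = 3.5 + 6.5·11 = 75; e = 76.4 − 75 = 1.4
x=13: ŷ = 3.5 + 6.5·13 = 88; e = 88.8 − 88 = 0.8
|e| > 4: x=9 (|e|=5.2) → 1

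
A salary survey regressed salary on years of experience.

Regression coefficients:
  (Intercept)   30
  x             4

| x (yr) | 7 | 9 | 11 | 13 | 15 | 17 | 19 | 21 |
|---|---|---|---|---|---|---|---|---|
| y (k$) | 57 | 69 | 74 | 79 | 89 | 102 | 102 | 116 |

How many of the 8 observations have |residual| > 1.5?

5

x=7: ŷ = 30 + 4·7 = 58; r = 57 − 58 = -1
x=9: ŷ = 30 + 4·9 = 66; r = 69 − 66 = 3
x=11: ŷ = 30 + 4·11 = 74; r = 74 − 74 = 0
x=13: ŷ = 30 + 4·13 = 82; r = 79 − 82 = -3
x=15: ŷ = 30 + 4·15 = 90; r = 89 − 90 = -1
x=17: ŷ = 30 + 4·17 = 98; r = 102 − 98 = 4
x=19: ŷ = 30 + 4·19 = 106; r = 102 − 106 = -4
x=21: ŷ = 30 + 4·21 = 114; r = 116 − 114 = 2
|r| > 1.5: x=9 (|r|=3), x=13 (|r|=3), x=17 (|r|=4), x=19 (|r|=4), x=21 (|r|=2) → 5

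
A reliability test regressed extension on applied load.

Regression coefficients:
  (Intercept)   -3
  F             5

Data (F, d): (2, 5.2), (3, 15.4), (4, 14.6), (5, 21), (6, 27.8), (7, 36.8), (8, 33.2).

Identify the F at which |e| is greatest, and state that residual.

F = 7, e = 4.8

F=2: ŷ = -3 + 5·2 = 7; e = 5.2 − 7 = -1.8
F=3: ŷ = -3 + 5·3 = 12; e = 15.4 − 12 = 3.4
F=4: ŷ = -3 + 5·4 = 17; e = 14.6 − 17 = -2.4
F=5: ŷ = -3 + 5·5 = 22; e = 21 − 22 = -1
F=6: ŷ = -3 + 5·6 = 27; e = 27.8 − 27 = 0.8
F=7: ŷ = -3 + 5·7 = 32; e = 36.8 − 32 = 4.8
F=8: ŷ = -3 + 5·8 = 37; e = 33.2 − 37 = -3.8
Largest |e| is 4.8 at F = 7, residual 4.8.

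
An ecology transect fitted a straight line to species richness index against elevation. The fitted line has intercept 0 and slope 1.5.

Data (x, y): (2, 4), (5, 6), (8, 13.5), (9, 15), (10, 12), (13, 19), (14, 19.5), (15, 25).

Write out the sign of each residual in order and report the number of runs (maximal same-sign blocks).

x=2: ŷ = 1.5·2 = 3; e = 4 − 3 = 1
x=5: ŷ = 1.5·5 = 7.5; e = 6 − 7.5 = -1.5
x=8: ŷ = 1.5·8 = 12; e = 13.5 − 12 = 1.5
x=9: ŷ = 1.5·9 = 13.5; e = 15 − 13.5 = 1.5
x=10: ŷ = 1.5·10 = 15; e = 12 − 15 = -3
x=13: ŷ = 1.5·13 = 19.5; e = 19 − 19.5 = -0.5
x=14: ŷ = 1.5·14 = 21; e = 19.5 − 21 = -1.5
x=15: ŷ = 1.5·15 = 22.5; e = 25 − 22.5 = 2.5
Signs: + − + + − − − +
Runs: +×1, −×1, +×2, −×3, +×1 → 5

5 runs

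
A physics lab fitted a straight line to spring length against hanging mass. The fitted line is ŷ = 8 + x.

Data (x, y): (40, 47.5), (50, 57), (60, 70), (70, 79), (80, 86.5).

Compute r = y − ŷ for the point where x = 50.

ŷ = 8 + 50 = 58
r = 57 − 58 = -1

r = -1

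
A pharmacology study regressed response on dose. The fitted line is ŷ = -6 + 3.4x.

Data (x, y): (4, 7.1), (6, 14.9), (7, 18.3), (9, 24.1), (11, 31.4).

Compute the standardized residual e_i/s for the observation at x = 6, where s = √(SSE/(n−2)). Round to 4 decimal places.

x=4: ŷ = -6 + 3.4·4 = 7.6; e = 7.1 − 7.6 = -0.5
x=6: ŷ = -6 + 3.4·6 = 14.4; e = 14.9 − 14.4 = 0.5
x=7: ŷ = -6 + 3.4·7 = 17.8; e = 18.3 − 17.8 = 0.5
x=9: ŷ = -6 + 3.4·9 = 24.6; e = 24.1 − 24.6 = -0.5
x=11: ŷ = -6 + 3.4·11 = 31.4; e = 31.4 − 31.4 = 0
SSE = 0.25 + 0.25 + 0.25 + 0.25 + 0 = 1
s = √(1/3) = 0.57735
e/s = 0.5 / 0.57735 = 0.8660

0.8660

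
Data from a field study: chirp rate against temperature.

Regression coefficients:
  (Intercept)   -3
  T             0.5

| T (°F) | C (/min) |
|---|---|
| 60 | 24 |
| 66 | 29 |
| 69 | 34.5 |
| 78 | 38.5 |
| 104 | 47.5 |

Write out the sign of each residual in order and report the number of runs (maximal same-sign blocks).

T=60: Ĉ = -3 + 0.5·60 = 27; r = 24 − 27 = -3
T=66: Ĉ = -3 + 0.5·66 = 30; r = 29 − 30 = -1
T=69: Ĉ = -3 + 0.5·69 = 31.5; r = 34.5 − 31.5 = 3
T=78: Ĉ = -3 + 0.5·78 = 36; r = 38.5 − 36 = 2.5
T=104: Ĉ = -3 + 0.5·104 = 49; r = 47.5 − 49 = -1.5
Signs: − − + + −
Runs: −×2, +×2, −×1 → 3

3 runs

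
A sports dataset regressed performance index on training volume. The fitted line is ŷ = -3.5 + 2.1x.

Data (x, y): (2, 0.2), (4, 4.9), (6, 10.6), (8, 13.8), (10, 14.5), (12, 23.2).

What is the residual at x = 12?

ŷ = -3.5 + 2.1·12 = 21.7
e = 23.2 − 21.7 = 1.5

e = 1.5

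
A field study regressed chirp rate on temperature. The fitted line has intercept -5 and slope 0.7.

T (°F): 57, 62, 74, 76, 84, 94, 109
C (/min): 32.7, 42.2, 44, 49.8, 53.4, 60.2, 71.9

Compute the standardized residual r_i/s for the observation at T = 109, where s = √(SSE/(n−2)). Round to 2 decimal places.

T=57: Ĉ = -5 + 0.7·57 = 34.9; r = 32.7 − 34.9 = -2.2
T=62: Ĉ = -5 + 0.7·62 = 38.4; r = 42.2 − 38.4 = 3.8
T=74: Ĉ = -5 + 0.7·74 = 46.8; r = 44 − 46.8 = -2.8
T=76: Ĉ = -5 + 0.7·76 = 48.2; r = 49.8 − 48.2 = 1.6
T=84: Ĉ = -5 + 0.7·84 = 53.8; r = 53.4 − 53.8 = -0.4
T=94: Ĉ = -5 + 0.7·94 = 60.8; r = 60.2 − 60.8 = -0.6
T=109: Ĉ = -5 + 0.7·109 = 71.3; r = 71.9 − 71.3 = 0.6
SSE = 4.84 + 14.44 + 7.84 + 2.56 + 0.16 + 0.36 + 0.36 = 30.56
s = √(30.56/5) = 2.47225
r/s = 0.6 / 2.47225 = 0.24

0.24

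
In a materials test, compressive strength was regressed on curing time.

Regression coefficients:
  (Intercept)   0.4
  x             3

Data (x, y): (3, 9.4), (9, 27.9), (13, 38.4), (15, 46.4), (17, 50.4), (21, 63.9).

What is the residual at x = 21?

r = 0.5

ŷ = 0.4 + 3·21 = 63.4
r = 63.9 − 63.4 = 0.5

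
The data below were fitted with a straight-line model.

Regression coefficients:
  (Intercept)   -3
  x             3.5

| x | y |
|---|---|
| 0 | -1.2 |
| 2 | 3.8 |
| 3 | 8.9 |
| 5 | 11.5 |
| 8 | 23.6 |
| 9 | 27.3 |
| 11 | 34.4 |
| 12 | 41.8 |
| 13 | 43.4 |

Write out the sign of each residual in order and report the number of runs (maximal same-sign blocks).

x=0: ŷ = -3 + 3.5·0 = -3; r = -1.2 − (-3) = 1.8
x=2: ŷ = -3 + 3.5·2 = 4; r = 3.8 − 4 = -0.2
x=3: ŷ = -3 + 3.5·3 = 7.5; r = 8.9 − 7.5 = 1.4
x=5: ŷ = -3 + 3.5·5 = 14.5; r = 11.5 − 14.5 = -3
x=8: ŷ = -3 + 3.5·8 = 25; r = 23.6 − 25 = -1.4
x=9: ŷ = -3 + 3.5·9 = 28.5; r = 27.3 − 28.5 = -1.2
x=11: ŷ = -3 + 3.5·11 = 35.5; r = 34.4 − 35.5 = -1.1
x=12: ŷ = -3 + 3.5·12 = 39; r = 41.8 − 39 = 2.8
x=13: ŷ = -3 + 3.5·13 = 42.5; r = 43.4 − 42.5 = 0.9
Signs: + − + − − − − + +
Runs: +×1, −×1, +×1, −×4, +×2 → 5

5 runs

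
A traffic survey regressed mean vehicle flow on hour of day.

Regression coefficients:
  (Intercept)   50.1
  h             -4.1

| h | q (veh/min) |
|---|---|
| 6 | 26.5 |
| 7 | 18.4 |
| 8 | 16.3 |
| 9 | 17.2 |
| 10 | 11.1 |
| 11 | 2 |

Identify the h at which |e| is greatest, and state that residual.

h = 9, e = 4

h=6: q̂ = 50.1 − 4.1·6 = 25.5; e = 26.5 − 25.5 = 1
h=7: q̂ = 50.1 − 4.1·7 = 21.4; e = 18.4 − 21.4 = -3
h=8: q̂ = 50.1 − 4.1·8 = 17.3; e = 16.3 − 17.3 = -1
h=9: q̂ = 50.1 − 4.1·9 = 13.2; e = 17.2 − 13.2 = 4
h=10: q̂ = 50.1 − 4.1·10 = 9.1; e = 11.1 − 9.1 = 2
h=11: q̂ = 50.1 − 4.1·11 = 5; e = 2 − 5 = -3
Largest |e| is 4 at h = 9, residual 4.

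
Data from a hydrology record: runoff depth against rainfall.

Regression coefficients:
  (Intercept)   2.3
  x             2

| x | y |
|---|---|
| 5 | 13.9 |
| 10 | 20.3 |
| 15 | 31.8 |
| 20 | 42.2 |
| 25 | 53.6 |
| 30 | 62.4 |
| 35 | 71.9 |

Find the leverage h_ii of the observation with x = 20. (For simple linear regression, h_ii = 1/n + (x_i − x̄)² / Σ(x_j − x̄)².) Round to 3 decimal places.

x̄ = (5 + 10 + 15 + 20 + 25 + 30 + 35)/7 = 20
Σ(x − x̄)² = 225 + 100 + 25 + 0 + 25 + 100 + 225 = 700
h = 1/7 + (0)²/700 = 0.142857 + 0 = 0.143

h = 0.143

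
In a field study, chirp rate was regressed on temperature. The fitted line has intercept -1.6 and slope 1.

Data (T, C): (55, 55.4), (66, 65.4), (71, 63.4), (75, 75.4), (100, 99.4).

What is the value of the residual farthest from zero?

r = -6

T=55: ŷ = -1.6 + 55 = 53.4; r = 55.4 − 53.4 = 2
T=66: ŷ = -1.6 + 66 = 64.4; r = 65.4 − 64.4 = 1
T=71: ŷ = -1.6 + 71 = 69.4; r = 63.4 − 69.4 = -6
T=75: ŷ = -1.6 + 75 = 73.4; r = 75.4 − 73.4 = 2
T=100: ŷ = -1.6 + 100 = 98.4; r = 99.4 − 98.4 = 1
Largest |r| is 6 at T = 71, residual -6.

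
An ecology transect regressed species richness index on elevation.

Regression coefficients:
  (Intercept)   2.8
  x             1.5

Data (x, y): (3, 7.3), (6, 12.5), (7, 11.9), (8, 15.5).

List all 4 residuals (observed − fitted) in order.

x=3: ŷ = 2.8 + 1.5·3 = 7.3; e = 7.3 − 7.3 = 0
x=6: ŷ = 2.8 + 1.5·6 = 11.8; e = 12.5 − 11.8 = 0.7
x=7: ŷ = 2.8 + 1.5·7 = 13.3; e = 11.9 − 13.3 = -1.4
x=8: ŷ = 2.8 + 1.5·8 = 14.8; e = 15.5 − 14.8 = 0.7

0, 0.7, -1.4, 0.7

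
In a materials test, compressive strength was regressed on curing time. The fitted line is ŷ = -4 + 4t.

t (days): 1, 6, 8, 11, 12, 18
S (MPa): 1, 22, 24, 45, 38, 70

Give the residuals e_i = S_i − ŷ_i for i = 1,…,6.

t=1: ŷ = -4 + 4·1 = 0; e = 1 − 0 = 1
t=6: ŷ = -4 + 4·6 = 20; e = 22 − 20 = 2
t=8: ŷ = -4 + 4·8 = 28; e = 24 − 28 = -4
t=11: ŷ = -4 + 4·11 = 40; e = 45 − 40 = 5
t=12: ŷ = -4 + 4·12 = 44; e = 38 − 44 = -6
t=18: ŷ = -4 + 4·18 = 68; e = 70 − 68 = 2

1, 2, -4, 5, -6, 2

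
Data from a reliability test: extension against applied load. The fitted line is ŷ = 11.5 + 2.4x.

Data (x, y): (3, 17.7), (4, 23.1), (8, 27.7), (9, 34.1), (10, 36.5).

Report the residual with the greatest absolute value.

x=3: ŷ = 11.5 + 2.4·3 = 18.7; r = 17.7 − 18.7 = -1
x=4: ŷ = 11.5 + 2.4·4 = 21.1; r = 23.1 − 21.1 = 2
x=8: ŷ = 11.5 + 2.4·8 = 30.7; r = 27.7 − 30.7 = -3
x=9: ŷ = 11.5 + 2.4·9 = 33.1; r = 34.1 − 33.1 = 1
x=10: ŷ = 11.5 + 2.4·10 = 35.5; r = 36.5 − 35.5 = 1
Largest |r| is 3 at x = 8, residual -3.

r = -3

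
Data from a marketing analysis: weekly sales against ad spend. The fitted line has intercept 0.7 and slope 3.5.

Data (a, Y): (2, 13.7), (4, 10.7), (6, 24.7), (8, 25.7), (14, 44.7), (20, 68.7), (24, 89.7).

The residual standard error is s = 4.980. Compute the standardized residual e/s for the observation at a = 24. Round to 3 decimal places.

1.004

Ŷ = 0.7 + 3.5·24 = 84.7
e = 89.7 − 84.7 = 5
e/s = 5 / 4.980 = 1.004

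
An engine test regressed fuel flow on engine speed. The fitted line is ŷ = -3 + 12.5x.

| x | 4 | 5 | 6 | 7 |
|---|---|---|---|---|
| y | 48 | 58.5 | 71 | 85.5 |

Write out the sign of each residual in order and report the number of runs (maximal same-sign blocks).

3 runs

x=4: ŷ = -3 + 12.5·4 = 47; e = 48 − 47 = 1
x=5: ŷ = -3 + 12.5·5 = 59.5; e = 58.5 − 59.5 = -1
x=6: ŷ = -3 + 12.5·6 = 72; e = 71 − 72 = -1
x=7: ŷ = -3 + 12.5·7 = 84.5; e = 85.5 − 84.5 = 1
Signs: + − − +
Runs: +×1, −×2, +×1 → 3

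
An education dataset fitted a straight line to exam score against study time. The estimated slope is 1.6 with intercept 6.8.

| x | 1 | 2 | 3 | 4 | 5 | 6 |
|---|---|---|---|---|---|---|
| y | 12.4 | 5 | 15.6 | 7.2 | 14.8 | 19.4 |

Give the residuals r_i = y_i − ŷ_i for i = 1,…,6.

x=1: ŷ = 6.8 + 1.6·1 = 8.4; r = 12.4 − 8.4 = 4
x=2: ŷ = 6.8 + 1.6·2 = 10; r = 5 − 10 = -5
x=3: ŷ = 6.8 + 1.6·3 = 11.6; r = 15.6 − 11.6 = 4
x=4: ŷ = 6.8 + 1.6·4 = 13.2; r = 7.2 − 13.2 = -6
x=5: ŷ = 6.8 + 1.6·5 = 14.8; r = 14.8 − 14.8 = 0
x=6: ŷ = 6.8 + 1.6·6 = 16.4; r = 19.4 − 16.4 = 3

4, -5, 4, -6, 0, 3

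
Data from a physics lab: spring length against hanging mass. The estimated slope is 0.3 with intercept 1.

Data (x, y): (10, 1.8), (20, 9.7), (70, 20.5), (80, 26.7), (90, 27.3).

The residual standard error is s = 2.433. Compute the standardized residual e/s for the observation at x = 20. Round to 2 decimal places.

ŷ = 1 + 0.3·20 = 7
e = 9.7 − 7 = 2.7
e/s = 2.7 / 2.433 = 1.11

1.11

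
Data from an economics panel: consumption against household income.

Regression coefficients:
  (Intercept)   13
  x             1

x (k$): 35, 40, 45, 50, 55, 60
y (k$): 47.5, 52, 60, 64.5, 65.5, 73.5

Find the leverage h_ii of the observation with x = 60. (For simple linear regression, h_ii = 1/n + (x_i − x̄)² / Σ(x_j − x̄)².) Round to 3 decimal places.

x̄ = (35 + 40 + 45 + 50 + 55 + 60)/6 = 47.5
Σ(x − x̄)² = 156.25 + 56.25 + 6.25 + 6.25 + 56.25 + 156.25 = 437.5
h = 1/6 + (12.5)²/437.5 = 0.166667 + 0.357143 = 0.524

h = 0.524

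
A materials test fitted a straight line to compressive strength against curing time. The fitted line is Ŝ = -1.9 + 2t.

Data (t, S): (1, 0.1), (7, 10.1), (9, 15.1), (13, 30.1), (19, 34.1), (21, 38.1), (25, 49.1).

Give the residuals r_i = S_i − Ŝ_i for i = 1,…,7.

t=1: Ŝ = -1.9 + 2·1 = 0.1; r = 0.1 − 0.1 = 0
t=7: Ŝ = -1.9 + 2·7 = 12.1; r = 10.1 − 12.1 = -2
t=9: Ŝ = -1.9 + 2·9 = 16.1; r = 15.1 − 16.1 = -1
t=13: Ŝ = -1.9 + 2·13 = 24.1; r = 30.1 − 24.1 = 6
t=19: Ŝ = -1.9 + 2·19 = 36.1; r = 34.1 − 36.1 = -2
t=21: Ŝ = -1.9 + 2·21 = 40.1; r = 38.1 − 40.1 = -2
t=25: Ŝ = -1.9 + 2·25 = 48.1; r = 49.1 − 48.1 = 1

0, -2, -1, 6, -2, -2, 1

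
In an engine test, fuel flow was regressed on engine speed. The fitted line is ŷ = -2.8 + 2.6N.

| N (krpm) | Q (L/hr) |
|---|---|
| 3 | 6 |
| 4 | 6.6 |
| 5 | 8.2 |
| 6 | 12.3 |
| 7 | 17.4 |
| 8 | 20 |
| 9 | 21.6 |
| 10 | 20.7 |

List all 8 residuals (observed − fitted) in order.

1, -1, -2, -0.5, 2, 2, 1, -2.5

N=3: ŷ = -2.8 + 2.6·3 = 5; r = 6 − 5 = 1
N=4: ŷ = -2.8 + 2.6·4 = 7.6; r = 6.6 − 7.6 = -1
N=5: ŷ = -2.8 + 2.6·5 = 10.2; r = 8.2 − 10.2 = -2
N=6: ŷ = -2.8 + 2.6·6 = 12.8; r = 12.3 − 12.8 = -0.5
N=7: ŷ = -2.8 + 2.6·7 = 15.4; r = 17.4 − 15.4 = 2
N=8: ŷ = -2.8 + 2.6·8 = 18; r = 20 − 18 = 2
N=9: ŷ = -2.8 + 2.6·9 = 20.6; r = 21.6 − 20.6 = 1
N=10: ŷ = -2.8 + 2.6·10 = 23.2; r = 20.7 − 23.2 = -2.5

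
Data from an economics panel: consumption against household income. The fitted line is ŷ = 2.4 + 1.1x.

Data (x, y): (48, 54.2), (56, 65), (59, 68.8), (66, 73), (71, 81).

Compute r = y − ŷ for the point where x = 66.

ŷ = 2.4 + 1.1·66 = 75
r = 73 − 75 = -2

r = -2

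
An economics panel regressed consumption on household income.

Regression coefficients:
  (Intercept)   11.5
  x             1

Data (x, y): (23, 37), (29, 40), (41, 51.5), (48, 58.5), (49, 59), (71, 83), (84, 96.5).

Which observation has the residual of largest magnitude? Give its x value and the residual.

x = 23, r = 2.5

x=23: ŷ = 11.5 + 23 = 34.5; r = 37 − 34.5 = 2.5
x=29: ŷ = 11.5 + 29 = 40.5; r = 40 − 40.5 = -0.5
x=41: ŷ = 11.5 + 41 = 52.5; r = 51.5 − 52.5 = -1
x=48: ŷ = 11.5 + 48 = 59.5; r = 58.5 − 59.5 = -1
x=49: ŷ = 11.5 + 49 = 60.5; r = 59 − 60.5 = -1.5
x=71: ŷ = 11.5 + 71 = 82.5; r = 83 − 82.5 = 0.5
x=84: ŷ = 11.5 + 84 = 95.5; r = 96.5 − 95.5 = 1
Largest |r| is 2.5 at x = 23, residual 2.5.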